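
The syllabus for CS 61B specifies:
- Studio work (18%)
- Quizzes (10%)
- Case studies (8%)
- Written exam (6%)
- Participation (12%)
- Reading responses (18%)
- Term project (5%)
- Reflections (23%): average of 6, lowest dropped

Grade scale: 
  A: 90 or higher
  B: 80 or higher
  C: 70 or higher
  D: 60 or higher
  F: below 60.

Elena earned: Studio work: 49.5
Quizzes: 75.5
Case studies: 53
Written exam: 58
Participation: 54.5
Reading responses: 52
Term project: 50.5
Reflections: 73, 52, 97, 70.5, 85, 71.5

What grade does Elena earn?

D

Reflections: drop 52 → average of remaining 5 = 397/5 = 79.4
Weighted total:
  Studio work 49.5 × 0.18 = 8.91
  Quizzes 75.5 × 0.1 = 7.55
  Case studies 53 × 0.08 = 4.24
  Written exam 58 × 0.06 = 3.48
  Participation 54.5 × 0.12 = 6.54
  Reading responses 52 × 0.18 = 9.36
  Term project 50.5 × 0.05 = 2.525
  Reflections 79.4 × 0.23 = 18.262
Sum = 60.867
60.867 is ≥ 60 and < 70 → D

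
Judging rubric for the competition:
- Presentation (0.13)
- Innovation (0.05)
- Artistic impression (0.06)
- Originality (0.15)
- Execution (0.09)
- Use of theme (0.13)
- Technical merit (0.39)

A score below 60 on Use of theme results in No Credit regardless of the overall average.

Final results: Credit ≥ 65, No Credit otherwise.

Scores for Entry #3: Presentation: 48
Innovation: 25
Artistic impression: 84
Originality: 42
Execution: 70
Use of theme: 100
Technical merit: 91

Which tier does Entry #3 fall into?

Use of theme score 100 ≥ 60: minimum met.
Weighted total:
  Presentation 48 × 0.13 = 6.24
  Innovation 25 × 0.05 = 1.25
  Artistic impression 84 × 0.06 = 5.04
  Originality 42 × 0.15 = 6.3
  Execution 70 × 0.09 = 6.3
  Use of theme 100 × 0.13 = 13
  Technical merit 91 × 0.39 = 35.49
Sum = 73.62
73.62 ≥ 65 → Credit

Credit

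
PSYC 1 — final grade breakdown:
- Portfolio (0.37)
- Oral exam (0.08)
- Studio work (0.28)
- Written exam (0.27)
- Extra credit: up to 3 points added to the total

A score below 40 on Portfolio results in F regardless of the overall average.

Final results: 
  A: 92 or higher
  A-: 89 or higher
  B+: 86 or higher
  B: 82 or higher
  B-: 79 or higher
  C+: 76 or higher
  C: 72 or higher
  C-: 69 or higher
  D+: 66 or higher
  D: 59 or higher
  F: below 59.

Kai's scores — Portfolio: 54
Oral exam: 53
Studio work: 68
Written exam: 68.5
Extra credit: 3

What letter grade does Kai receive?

Portfolio score 54 ≥ 40: minimum met.
Weighted total:
  Portfolio 54 × 0.37 = 19.98
  Oral exam 53 × 0.08 = 4.24
  Studio work 68 × 0.28 = 19.04
  Written exam 68.5 × 0.27 = 18.495
Sum = 61.755
Extra credit: 61.755 + 3 = 64.755
64.755 is ≥ 59 and < 66 → D

D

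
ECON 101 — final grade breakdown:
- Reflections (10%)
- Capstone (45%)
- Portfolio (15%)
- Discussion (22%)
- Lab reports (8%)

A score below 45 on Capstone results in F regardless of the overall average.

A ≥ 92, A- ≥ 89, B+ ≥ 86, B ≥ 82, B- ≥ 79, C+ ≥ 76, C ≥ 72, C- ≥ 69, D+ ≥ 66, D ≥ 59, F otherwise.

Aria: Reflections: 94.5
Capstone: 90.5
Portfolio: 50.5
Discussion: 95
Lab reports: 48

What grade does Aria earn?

B

Capstone score 90.5 ≥ 45: minimum met.
Weighted total:
  Reflections 94.5 × 0.1 = 9.45
  Capstone 90.5 × 0.45 = 40.725
  Portfolio 50.5 × 0.15 = 7.575
  Discussion 95 × 0.22 = 20.9
  Lab reports 48 × 0.08 = 3.84
Sum = 82.49
82.49 is ≥ 82 and < 86 → B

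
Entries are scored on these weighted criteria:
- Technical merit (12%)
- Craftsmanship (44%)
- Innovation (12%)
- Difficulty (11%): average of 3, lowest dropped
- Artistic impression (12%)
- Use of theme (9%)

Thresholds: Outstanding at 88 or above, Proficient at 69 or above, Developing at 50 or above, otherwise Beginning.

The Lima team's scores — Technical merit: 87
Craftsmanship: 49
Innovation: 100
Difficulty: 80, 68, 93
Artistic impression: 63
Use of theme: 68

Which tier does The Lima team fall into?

Difficulty: drop 68 → average of remaining 2 = 173/2 = 86.5
Weighted total:
  Technical merit 87 × 0.12 = 10.44
  Craftsmanship 49 × 0.44 = 21.56
  Innovation 100 × 0.12 = 12
  Difficulty 86.5 × 0.11 = 9.515
  Artistic impression 63 × 0.12 = 7.56
  Use of theme 68 × 0.09 = 6.12
Sum = 67.195
67.195 is ≥ 50 and < 69 → Developing

Developing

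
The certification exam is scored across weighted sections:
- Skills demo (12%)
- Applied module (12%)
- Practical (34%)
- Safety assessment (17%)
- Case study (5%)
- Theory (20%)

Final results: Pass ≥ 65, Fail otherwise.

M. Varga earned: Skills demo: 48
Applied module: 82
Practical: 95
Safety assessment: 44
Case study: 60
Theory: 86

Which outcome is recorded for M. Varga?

Weighted total:
  Skills demo 48 × 0.12 = 5.76
  Applied module 82 × 0.12 = 9.84
  Practical 95 × 0.34 = 32.3
  Safety assessment 44 × 0.17 = 7.48
  Case study 60 × 0.05 = 3
  Theory 86 × 0.2 = 17.2
Sum = 75.58
75.58 ≥ 65 → Pass

Pass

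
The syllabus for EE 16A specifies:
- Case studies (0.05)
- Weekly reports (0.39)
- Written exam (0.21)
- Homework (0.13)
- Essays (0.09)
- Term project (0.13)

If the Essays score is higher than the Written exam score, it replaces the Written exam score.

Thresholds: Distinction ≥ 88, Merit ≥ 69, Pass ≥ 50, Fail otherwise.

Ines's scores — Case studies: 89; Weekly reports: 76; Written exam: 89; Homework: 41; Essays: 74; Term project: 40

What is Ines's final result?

Merit

Essays (74) ≤ Written exam (89), so Written exam stays at 89.
Weighted total:
  Case studies 89 × 0.05 = 4.45
  Weekly reports 76 × 0.39 = 29.64
  Written exam 89 × 0.21 = 18.69
  Homework 41 × 0.13 = 5.33
  Essays 74 × 0.09 = 6.66
  Term project 40 × 0.13 = 5.2
Sum = 69.97
69.97 is ≥ 69 and < 88 → Merit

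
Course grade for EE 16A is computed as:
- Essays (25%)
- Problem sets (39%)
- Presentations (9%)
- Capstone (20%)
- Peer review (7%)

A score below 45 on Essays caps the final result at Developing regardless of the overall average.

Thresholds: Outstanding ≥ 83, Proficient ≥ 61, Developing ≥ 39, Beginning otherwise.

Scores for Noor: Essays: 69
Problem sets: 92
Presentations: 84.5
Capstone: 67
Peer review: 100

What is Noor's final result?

Proficient

Essays score 69 ≥ 45: minimum met.
Weighted total:
  Essays 69 × 0.25 = 17.25
  Problem sets 92 × 0.39 = 35.88
  Presentations 84.5 × 0.09 = 7.605
  Capstone 67 × 0.2 = 13.4
  Peer review 100 × 0.07 = 7
Sum = 81.135
81.135 is ≥ 61 and < 83 → Proficient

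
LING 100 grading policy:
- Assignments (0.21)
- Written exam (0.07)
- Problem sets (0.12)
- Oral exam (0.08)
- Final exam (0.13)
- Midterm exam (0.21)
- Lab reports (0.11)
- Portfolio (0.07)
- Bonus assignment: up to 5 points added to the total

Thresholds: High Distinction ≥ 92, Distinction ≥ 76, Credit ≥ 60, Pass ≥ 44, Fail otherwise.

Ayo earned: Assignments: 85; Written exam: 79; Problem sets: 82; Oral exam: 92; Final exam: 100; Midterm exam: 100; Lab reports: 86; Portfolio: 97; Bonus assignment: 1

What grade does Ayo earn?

Distinction

Weighted total:
  Assignments 85 × 0.21 = 17.85
  Written exam 79 × 0.07 = 5.53
  Problem sets 82 × 0.12 = 9.84
  Oral exam 92 × 0.08 = 7.36
  Final exam 100 × 0.13 = 13
  Midterm exam 100 × 0.21 = 21
  Lab reports 86 × 0.11 = 9.46
  Portfolio 97 × 0.07 = 6.79
Sum = 90.83
Bonus assignment: 90.83 + 1 = 91.83
91.83 is ≥ 76 and < 92 → Distinction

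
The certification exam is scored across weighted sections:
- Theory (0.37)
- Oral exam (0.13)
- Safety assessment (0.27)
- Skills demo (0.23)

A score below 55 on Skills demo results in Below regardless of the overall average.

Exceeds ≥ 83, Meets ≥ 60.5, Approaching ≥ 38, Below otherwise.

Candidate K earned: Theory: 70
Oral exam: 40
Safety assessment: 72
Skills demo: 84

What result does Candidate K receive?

Meets

Skills demo score 84 ≥ 55: minimum met.
Weighted total:
  Theory 70 × 0.37 = 25.9
  Oral exam 40 × 0.13 = 5.2
  Safety assessment 72 × 0.27 = 19.44
  Skills demo 84 × 0.23 = 19.32
Sum = 69.86
69.86 is ≥ 60.5 and < 83 → Meets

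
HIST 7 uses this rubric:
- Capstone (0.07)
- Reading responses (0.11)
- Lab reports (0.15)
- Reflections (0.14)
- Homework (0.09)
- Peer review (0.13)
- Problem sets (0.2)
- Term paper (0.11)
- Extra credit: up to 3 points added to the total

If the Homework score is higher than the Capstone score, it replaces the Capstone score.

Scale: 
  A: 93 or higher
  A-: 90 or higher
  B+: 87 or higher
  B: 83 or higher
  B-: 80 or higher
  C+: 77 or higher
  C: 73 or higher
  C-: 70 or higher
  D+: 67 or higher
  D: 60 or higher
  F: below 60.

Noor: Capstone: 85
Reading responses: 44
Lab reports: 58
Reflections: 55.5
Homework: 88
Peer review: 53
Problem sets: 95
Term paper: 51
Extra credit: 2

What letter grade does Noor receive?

D+

Homework (88) > Capstone (85), so Capstone counts as 88.
Weighted total:
  Capstone 88 × 0.07 = 6.16
  Reading responses 44 × 0.11 = 4.84
  Lab reports 58 × 0.15 = 8.7
  Reflections 55.5 × 0.14 = 7.77
  Homework 88 × 0.09 = 7.92
  Peer review 53 × 0.13 = 6.89
  Problem sets 95 × 0.2 = 19
  Term paper 51 × 0.11 = 5.61
Sum = 66.89
Extra credit: 66.89 + 2 = 68.89
68.89 is ≥ 67 and < 70 → D+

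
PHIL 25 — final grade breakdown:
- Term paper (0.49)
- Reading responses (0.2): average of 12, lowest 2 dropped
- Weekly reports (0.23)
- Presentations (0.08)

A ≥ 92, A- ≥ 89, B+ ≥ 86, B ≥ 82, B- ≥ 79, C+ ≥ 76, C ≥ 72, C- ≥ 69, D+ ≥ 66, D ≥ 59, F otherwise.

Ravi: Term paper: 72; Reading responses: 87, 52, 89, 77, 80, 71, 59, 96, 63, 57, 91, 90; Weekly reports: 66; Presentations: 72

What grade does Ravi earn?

Reading responses: drop 52, 57 → average of remaining 10 = 803/10 = 80.3
Weighted total:
  Term paper 72 × 0.49 = 35.28
  Reading responses 80.3 × 0.2 = 16.06
  Weekly reports 66 × 0.23 = 15.18
  Presentations 72 × 0.08 = 5.76
Sum = 72.28
72.28 is ≥ 72 and < 76 → C

C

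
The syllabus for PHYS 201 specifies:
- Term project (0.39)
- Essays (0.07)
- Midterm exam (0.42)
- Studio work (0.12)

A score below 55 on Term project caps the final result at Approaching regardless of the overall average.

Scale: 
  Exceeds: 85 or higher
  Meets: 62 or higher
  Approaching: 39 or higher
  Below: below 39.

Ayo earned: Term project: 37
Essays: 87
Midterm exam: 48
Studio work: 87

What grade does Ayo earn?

Approaching

Term project score 37 < 55: minimum not met.
Weighted total:
  Term project 37 × 0.39 = 14.43
  Essays 87 × 0.07 = 6.09
  Midterm exam 48 × 0.42 = 20.16
  Studio work 87 × 0.12 = 10.44
Sum = 51.12
51.12 would be Approaching; cap at Approaching applies → Approaching.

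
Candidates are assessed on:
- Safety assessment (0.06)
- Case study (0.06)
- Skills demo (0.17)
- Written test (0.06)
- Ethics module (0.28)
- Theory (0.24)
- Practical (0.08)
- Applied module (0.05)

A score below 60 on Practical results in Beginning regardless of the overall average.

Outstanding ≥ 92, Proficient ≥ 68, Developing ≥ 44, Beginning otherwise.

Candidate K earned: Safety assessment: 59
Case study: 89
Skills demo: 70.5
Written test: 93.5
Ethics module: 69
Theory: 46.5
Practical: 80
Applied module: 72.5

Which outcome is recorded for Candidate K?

Practical score 80 ≥ 60: minimum met.
Weighted total:
  Safety assessment 59 × 0.06 = 3.54
  Case study 89 × 0.06 = 5.34
  Skills demo 70.5 × 0.17 = 11.985
  Written test 93.5 × 0.06 = 5.61
  Ethics module 69 × 0.28 = 19.32
  Theory 46.5 × 0.24 = 11.16
  Practical 80 × 0.08 = 6.4
  Applied module 72.5 × 0.05 = 3.625
Sum = 66.98
66.98 is ≥ 44 and < 68 → Developing

Developing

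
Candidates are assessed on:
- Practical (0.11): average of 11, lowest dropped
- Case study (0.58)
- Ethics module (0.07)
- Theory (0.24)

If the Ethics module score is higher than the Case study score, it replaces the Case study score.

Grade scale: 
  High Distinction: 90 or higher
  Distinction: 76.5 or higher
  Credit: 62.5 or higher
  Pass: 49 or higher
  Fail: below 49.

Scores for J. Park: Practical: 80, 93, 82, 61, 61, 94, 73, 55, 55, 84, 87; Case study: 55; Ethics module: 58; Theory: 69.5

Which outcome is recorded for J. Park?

Credit

Practical: drop 55 → average of remaining 10 = 770/10 = 77
Ethics module (58) > Case study (55), so Case study counts as 58.
Weighted total:
  Practical 77 × 0.11 = 8.47
  Case study 58 × 0.58 = 33.64
  Ethics module 58 × 0.07 = 4.06
  Theory 69.5 × 0.24 = 16.68
Sum = 62.85
62.85 is ≥ 62.5 and < 76.5 → Credit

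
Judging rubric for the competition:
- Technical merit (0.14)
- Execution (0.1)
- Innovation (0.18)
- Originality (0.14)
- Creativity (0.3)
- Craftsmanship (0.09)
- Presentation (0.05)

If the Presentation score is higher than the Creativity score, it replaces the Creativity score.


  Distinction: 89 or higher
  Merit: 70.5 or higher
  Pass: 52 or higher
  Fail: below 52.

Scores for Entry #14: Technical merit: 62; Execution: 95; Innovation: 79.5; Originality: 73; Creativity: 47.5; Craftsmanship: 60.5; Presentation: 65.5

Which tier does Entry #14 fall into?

Merit

Presentation (65.5) > Creativity (47.5), so Creativity counts as 65.5.
Weighted total:
  Technical merit 62 × 0.14 = 8.68
  Execution 95 × 0.1 = 9.5
  Innovation 79.5 × 0.18 = 14.31
  Originality 73 × 0.14 = 10.22
  Creativity 65.5 × 0.3 = 19.65
  Craftsmanship 60.5 × 0.09 = 5.445
  Presentation 65.5 × 0.05 = 3.275
Sum = 71.08
71.08 is ≥ 70.5 and < 89 → Merit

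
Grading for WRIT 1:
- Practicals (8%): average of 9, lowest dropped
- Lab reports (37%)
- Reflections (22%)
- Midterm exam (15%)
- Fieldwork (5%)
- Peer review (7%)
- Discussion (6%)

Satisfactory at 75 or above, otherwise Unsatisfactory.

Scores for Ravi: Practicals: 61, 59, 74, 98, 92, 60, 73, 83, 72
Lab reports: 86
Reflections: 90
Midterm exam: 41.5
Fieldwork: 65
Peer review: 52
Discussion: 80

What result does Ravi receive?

Practicals: drop 59 → average of remaining 8 = 613/8 = 76.625
Weighted total:
  Practicals 76.625 × 0.08 = 6.13
  Lab reports 86 × 0.37 = 31.82
  Reflections 90 × 0.22 = 19.8
  Midterm exam 41.5 × 0.15 = 6.225
  Fieldwork 65 × 0.05 = 3.25
  Peer review 52 × 0.07 = 3.64
  Discussion 80 × 0.06 = 4.8
Sum = 75.665
75.665 ≥ 75 → Satisfactory

Satisfactory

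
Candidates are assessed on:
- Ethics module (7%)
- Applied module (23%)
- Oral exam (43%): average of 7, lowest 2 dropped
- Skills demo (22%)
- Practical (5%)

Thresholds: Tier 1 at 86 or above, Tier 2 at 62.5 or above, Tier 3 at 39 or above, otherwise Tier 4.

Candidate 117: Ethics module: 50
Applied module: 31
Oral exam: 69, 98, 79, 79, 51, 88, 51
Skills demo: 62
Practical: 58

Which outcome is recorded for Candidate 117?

Oral exam: drop 51, 51 → average of remaining 5 = 413/5 = 82.6
Weighted total:
  Ethics module 50 × 0.07 = 3.5
  Applied module 31 × 0.23 = 7.13
  Oral exam 82.6 × 0.43 = 35.518
  Skills demo 62 × 0.22 = 13.64
  Practical 58 × 0.05 = 2.9
Sum = 62.688
62.688 is ≥ 62.5 and < 86 → Tier 2

Tier 2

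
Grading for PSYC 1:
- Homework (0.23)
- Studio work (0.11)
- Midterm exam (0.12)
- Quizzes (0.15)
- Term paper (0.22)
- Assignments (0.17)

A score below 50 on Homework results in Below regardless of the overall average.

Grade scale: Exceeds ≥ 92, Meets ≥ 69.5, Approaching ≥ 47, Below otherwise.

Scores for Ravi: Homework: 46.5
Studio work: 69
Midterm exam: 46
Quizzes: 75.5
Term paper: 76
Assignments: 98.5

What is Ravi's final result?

Below

Homework score 46.5 < 50: minimum not met.
Weighted total:
  Homework 46.5 × 0.23 = 10.695
  Studio work 69 × 0.11 = 7.59
  Midterm exam 46 × 0.12 = 5.52
  Quizzes 75.5 × 0.15 = 11.325
  Term paper 76 × 0.22 = 16.72
  Assignments 98.5 × 0.17 = 16.745
Sum = 68.595
Because the Homework minimum was not met, the result is Below.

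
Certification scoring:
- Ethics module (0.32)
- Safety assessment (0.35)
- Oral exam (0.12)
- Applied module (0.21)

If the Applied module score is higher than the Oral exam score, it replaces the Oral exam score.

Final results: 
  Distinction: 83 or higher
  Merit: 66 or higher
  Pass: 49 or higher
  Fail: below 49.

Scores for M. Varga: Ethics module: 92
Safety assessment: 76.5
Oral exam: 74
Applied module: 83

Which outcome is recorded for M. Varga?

Distinction

Applied module (83) > Oral exam (74), so Oral exam counts as 83.
Weighted total:
  Ethics module 92 × 0.32 = 29.44
  Safety assessment 76.5 × 0.35 = 26.775
  Oral exam 83 × 0.12 = 9.96
  Applied module 83 × 0.21 = 17.43
Sum = 83.605
83.605 ≥ 83 → Distinction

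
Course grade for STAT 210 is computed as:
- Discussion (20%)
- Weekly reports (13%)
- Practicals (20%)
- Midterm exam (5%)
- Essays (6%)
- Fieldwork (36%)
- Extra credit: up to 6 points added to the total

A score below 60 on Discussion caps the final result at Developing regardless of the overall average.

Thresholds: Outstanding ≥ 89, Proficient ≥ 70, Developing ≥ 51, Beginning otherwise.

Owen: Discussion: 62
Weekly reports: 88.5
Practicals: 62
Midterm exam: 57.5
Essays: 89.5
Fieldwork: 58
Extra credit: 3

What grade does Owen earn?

Discussion score 62 ≥ 60: minimum met.
Weighted total:
  Discussion 62 × 0.2 = 12.4
  Weekly reports 88.5 × 0.13 = 11.505
  Practicals 62 × 0.2 = 12.4
  Midterm exam 57.5 × 0.05 = 2.875
  Essays 89.5 × 0.06 = 5.37
  Fieldwork 58 × 0.36 = 20.88
Sum = 65.43
Extra credit: 65.43 + 3 = 68.43
68.43 is ≥ 51 and < 70 → Developing

Developing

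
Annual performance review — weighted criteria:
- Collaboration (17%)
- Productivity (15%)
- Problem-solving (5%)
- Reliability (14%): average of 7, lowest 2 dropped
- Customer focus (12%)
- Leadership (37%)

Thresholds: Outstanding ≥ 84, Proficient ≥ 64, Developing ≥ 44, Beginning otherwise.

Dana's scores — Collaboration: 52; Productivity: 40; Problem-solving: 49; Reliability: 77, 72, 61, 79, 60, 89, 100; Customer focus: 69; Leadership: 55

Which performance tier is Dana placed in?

Developing

Reliability: drop 60, 61 → average of remaining 5 = 417/5 = 83.4
Weighted total:
  Collaboration 52 × 0.17 = 8.84
  Productivity 40 × 0.15 = 6
  Problem-solving 49 × 0.05 = 2.45
  Reliability 83.4 × 0.14 = 11.676
  Customer focus 69 × 0.12 = 8.28
  Leadership 55 × 0.37 = 20.35
Sum = 57.596
57.596 is ≥ 44 and < 64 → Developing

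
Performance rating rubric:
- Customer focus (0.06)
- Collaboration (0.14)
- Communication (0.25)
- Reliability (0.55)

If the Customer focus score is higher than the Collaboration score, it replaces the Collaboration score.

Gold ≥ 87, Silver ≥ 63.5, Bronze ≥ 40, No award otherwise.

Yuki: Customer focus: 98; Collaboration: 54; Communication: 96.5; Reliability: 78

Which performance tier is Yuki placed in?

Customer focus (98) > Collaboration (54), so Collaboration counts as 98.
Weighted total:
  Customer focus 98 × 0.06 = 5.88
  Collaboration 98 × 0.14 = 13.72
  Communication 96.5 × 0.25 = 24.125
  Reliability 78 × 0.55 = 42.9
Sum = 86.625
86.625 is ≥ 63.5 and < 87 → Silver

Silver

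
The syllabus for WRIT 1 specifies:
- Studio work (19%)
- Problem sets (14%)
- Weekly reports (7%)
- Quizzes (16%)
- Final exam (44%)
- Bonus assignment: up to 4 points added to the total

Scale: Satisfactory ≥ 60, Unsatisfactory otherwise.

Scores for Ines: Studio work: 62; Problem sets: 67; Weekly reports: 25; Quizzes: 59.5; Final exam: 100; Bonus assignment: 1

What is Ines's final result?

Weighted total:
  Studio work 62 × 0.19 = 11.78
  Problem sets 67 × 0.14 = 9.38
  Weekly reports 25 × 0.07 = 1.75
  Quizzes 59.5 × 0.16 = 9.52
  Final exam 100 × 0.44 = 44
Sum = 76.43
Bonus assignment: 76.43 + 1 = 77.43
77.43 ≥ 60 → Satisfactory

Satisfactory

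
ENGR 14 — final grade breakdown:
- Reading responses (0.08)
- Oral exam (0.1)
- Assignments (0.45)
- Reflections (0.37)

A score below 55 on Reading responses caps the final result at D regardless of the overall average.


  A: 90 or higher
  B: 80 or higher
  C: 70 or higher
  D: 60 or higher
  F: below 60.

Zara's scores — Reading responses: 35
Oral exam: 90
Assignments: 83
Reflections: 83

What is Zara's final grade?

D

Reading responses score 35 < 55: minimum not met.
Weighted total:
  Reading responses 35 × 0.08 = 2.8
  Oral exam 90 × 0.1 = 9
  Assignments 83 × 0.45 = 37.35
  Reflections 83 × 0.37 = 30.71
Sum = 79.86
79.86 would be C; cap at D applies → D.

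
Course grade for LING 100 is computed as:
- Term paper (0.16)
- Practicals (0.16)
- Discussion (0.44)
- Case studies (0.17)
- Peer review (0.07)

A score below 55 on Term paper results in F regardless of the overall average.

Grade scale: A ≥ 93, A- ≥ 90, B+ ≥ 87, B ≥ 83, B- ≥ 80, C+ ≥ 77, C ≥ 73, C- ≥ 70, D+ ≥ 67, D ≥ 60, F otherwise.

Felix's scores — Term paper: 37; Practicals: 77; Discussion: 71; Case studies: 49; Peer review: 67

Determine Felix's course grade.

Term paper score 37 < 55: minimum not met.
Weighted total:
  Term paper 37 × 0.16 = 5.92
  Practicals 77 × 0.16 = 12.32
  Discussion 71 × 0.44 = 31.24
  Case studies 49 × 0.17 = 8.33
  Peer review 67 × 0.07 = 4.69
Sum = 62.5
Because the Term paper minimum was not met, the result is F.

F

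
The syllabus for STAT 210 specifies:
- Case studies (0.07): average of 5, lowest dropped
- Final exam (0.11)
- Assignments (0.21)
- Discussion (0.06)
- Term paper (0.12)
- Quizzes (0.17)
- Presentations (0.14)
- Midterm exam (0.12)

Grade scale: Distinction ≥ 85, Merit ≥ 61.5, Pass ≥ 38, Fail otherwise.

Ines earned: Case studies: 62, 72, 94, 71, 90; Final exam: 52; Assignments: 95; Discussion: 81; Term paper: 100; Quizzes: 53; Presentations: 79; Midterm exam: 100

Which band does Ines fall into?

Case studies: drop 62 → average of remaining 4 = 327/4 = 81.75
Weighted total:
  Case studies 81.75 × 0.07 = 5.7225
  Final exam 52 × 0.11 = 5.72
  Assignments 95 × 0.21 = 19.95
  Discussion 81 × 0.06 = 4.86
  Term paper 100 × 0.12 = 12
  Quizzes 53 × 0.17 = 9.01
  Presentations 79 × 0.14 = 11.06
  Midterm exam 100 × 0.12 = 12
Sum = 80.3225
80.3225 is ≥ 61.5 and < 85 → Merit

Merit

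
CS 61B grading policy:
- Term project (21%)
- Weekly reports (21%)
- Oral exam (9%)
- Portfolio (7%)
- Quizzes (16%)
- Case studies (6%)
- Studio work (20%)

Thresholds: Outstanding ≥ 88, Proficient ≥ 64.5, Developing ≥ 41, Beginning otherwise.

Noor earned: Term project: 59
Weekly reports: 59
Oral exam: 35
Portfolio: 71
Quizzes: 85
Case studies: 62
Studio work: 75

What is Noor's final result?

Weighted total:
  Term project 59 × 0.21 = 12.39
  Weekly reports 59 × 0.21 = 12.39
  Oral exam 35 × 0.09 = 3.15
  Portfolio 71 × 0.07 = 4.97
  Quizzes 85 × 0.16 = 13.6
  Case studies 62 × 0.06 = 3.72
  Studio work 75 × 0.2 = 15
Sum = 65.22
65.22 is ≥ 64.5 and < 88 → Proficient

Proficient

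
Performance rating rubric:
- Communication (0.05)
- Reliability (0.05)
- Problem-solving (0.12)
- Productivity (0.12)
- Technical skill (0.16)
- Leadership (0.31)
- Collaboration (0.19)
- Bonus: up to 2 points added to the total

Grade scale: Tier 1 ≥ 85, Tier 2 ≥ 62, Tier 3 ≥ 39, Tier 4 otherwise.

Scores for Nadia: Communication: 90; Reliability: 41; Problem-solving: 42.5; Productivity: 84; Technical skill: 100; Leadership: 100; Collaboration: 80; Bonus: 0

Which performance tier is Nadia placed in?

Tier 2

Weighted total:
  Communication 90 × 0.05 = 4.5
  Reliability 41 × 0.05 = 2.05
  Problem-solving 42.5 × 0.12 = 5.1
  Productivity 84 × 0.12 = 10.08
  Technical skill 100 × 0.16 = 16
  Leadership 100 × 0.31 = 31
  Collaboration 80 × 0.19 = 15.2
Sum = 83.93
Bonus: 83.93 + 0 = 83.93
83.93 is ≥ 62 and < 85 → Tier 2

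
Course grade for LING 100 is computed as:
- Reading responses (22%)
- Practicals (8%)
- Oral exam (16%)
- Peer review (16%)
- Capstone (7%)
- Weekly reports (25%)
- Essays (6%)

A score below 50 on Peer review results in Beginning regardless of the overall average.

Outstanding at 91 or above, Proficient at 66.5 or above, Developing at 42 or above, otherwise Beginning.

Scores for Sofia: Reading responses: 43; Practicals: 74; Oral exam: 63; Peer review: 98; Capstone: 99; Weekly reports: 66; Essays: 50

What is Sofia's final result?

Proficient

Peer review score 98 ≥ 50: minimum met.
Weighted total:
  Reading responses 43 × 0.22 = 9.46
  Practicals 74 × 0.08 = 5.92
  Oral exam 63 × 0.16 = 10.08
  Peer review 98 × 0.16 = 15.68
  Capstone 99 × 0.07 = 6.93
  Weekly reports 66 × 0.25 = 16.5
  Essays 50 × 0.06 = 3
Sum = 67.57
67.57 is ≥ 66.5 and < 91 → Proficient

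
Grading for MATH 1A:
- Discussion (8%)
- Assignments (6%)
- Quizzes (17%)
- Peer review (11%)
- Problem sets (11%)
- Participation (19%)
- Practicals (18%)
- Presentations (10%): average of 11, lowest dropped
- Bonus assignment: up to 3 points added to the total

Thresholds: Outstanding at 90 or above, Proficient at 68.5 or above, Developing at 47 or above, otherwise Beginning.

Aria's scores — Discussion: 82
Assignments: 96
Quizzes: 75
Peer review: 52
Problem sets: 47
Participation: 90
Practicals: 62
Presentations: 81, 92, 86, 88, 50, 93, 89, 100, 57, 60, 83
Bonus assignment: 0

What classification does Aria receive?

Proficient

Presentations: drop 50 → average of remaining 10 = 829/10 = 82.9
Weighted total:
  Discussion 82 × 0.08 = 6.56
  Assignments 96 × 0.06 = 5.76
  Quizzes 75 × 0.17 = 12.75
  Peer review 52 × 0.11 = 5.72
  Problem sets 47 × 0.11 = 5.17
  Participation 90 × 0.19 = 17.1
  Practicals 62 × 0.18 = 11.16
  Presentations 82.9 × 0.1 = 8.29
Sum = 72.51
Bonus assignment: 72.51 + 0 = 72.51
72.51 is ≥ 68.5 and < 90 → Proficient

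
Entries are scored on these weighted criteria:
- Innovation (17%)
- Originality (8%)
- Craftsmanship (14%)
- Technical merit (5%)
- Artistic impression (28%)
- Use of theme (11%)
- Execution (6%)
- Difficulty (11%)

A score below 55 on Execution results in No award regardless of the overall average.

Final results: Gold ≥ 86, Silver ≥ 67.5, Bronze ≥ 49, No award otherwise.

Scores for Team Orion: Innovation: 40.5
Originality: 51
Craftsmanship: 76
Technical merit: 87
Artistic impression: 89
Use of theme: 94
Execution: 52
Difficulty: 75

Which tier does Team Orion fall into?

Execution score 52 < 55: minimum not met.
Weighted total:
  Innovation 40.5 × 0.17 = 6.885
  Originality 51 × 0.08 = 4.08
  Craftsmanship 76 × 0.14 = 10.64
  Technical merit 87 × 0.05 = 4.35
  Artistic impression 89 × 0.28 = 24.92
  Use of theme 94 × 0.11 = 10.34
  Execution 52 × 0.06 = 3.12
  Difficulty 75 × 0.11 = 8.25
Sum = 72.585
Because the Execution minimum was not met, the result is No award.

No award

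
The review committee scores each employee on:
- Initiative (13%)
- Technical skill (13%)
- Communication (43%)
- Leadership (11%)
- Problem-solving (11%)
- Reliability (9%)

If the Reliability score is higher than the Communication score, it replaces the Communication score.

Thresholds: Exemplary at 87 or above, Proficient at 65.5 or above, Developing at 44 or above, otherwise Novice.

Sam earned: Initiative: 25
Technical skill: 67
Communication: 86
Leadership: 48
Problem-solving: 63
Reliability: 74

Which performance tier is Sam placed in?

Proficient

Reliability (74) ≤ Communication (86), so Communication stays at 86.
Weighted total:
  Initiative 25 × 0.13 = 3.25
  Technical skill 67 × 0.13 = 8.71
  Communication 86 × 0.43 = 36.98
  Leadership 48 × 0.11 = 5.28
  Problem-solving 63 × 0.11 = 6.93
  Reliability 74 × 0.09 = 6.66
Sum = 67.81
67.81 is ≥ 65.5 and < 87 → Proficient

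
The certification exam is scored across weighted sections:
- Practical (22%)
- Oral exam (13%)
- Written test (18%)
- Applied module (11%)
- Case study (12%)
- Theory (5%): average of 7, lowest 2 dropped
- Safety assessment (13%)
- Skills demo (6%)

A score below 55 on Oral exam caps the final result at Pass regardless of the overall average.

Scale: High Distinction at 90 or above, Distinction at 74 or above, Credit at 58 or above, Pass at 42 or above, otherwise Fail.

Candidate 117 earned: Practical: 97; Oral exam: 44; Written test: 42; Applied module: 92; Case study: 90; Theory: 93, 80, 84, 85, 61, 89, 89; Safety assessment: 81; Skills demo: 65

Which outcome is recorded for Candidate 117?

Pass

Theory: drop 61, 80 → average of remaining 5 = 440/5 = 88
Oral exam score 44 < 55: minimum not met.
Weighted total:
  Practical 97 × 0.22 = 21.34
  Oral exam 44 × 0.13 = 5.72
  Written test 42 × 0.18 = 7.56
  Applied module 92 × 0.11 = 10.12
  Case study 90 × 0.12 = 10.8
  Theory 88 × 0.05 = 4.4
  Safety assessment 81 × 0.13 = 10.53
  Skills demo 65 × 0.06 = 3.9
Sum = 74.37
74.37 would be Distinction; cap at Pass applies → Pass.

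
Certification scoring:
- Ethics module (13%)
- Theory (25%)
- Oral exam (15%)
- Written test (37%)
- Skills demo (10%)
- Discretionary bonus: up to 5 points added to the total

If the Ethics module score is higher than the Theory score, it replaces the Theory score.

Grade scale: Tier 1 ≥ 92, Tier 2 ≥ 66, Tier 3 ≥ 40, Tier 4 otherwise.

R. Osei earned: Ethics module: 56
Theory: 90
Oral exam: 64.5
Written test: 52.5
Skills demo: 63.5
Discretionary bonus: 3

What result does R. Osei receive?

Tier 2

Ethics module (56) ≤ Theory (90), so Theory stays at 90.
Weighted total:
  Ethics module 56 × 0.13 = 7.28
  Theory 90 × 0.25 = 22.5
  Oral exam 64.5 × 0.15 = 9.675
  Written test 52.5 × 0.37 = 19.425
  Skills demo 63.5 × 0.1 = 6.35
Sum = 65.23
Discretionary bonus: 65.23 + 3 = 68.23
68.23 is ≥ 66 and < 92 → Tier 2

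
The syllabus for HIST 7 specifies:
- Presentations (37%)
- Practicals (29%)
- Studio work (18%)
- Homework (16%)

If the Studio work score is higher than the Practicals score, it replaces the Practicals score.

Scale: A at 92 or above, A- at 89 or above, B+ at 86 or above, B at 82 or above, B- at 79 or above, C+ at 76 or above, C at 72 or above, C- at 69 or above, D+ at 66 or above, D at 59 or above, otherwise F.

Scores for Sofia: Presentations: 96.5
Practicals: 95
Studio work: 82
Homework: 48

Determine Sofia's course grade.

Studio work (82) ≤ Practicals (95), so Practicals stays at 95.
Weighted total:
  Presentations 96.5 × 0.37 = 35.705
  Practicals 95 × 0.29 = 27.55
  Studio work 82 × 0.18 = 14.76
  Homework 48 × 0.16 = 7.68
Sum = 85.695
85.695 is ≥ 82 and < 86 → B

B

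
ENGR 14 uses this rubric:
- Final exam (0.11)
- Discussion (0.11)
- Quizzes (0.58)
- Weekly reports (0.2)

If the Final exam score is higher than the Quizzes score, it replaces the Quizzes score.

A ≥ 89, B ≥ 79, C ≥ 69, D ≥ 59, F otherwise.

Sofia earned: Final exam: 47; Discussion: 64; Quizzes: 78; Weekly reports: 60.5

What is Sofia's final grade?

Final exam (47) ≤ Quizzes (78), so Quizzes stays at 78.
Weighted total:
  Final exam 47 × 0.11 = 5.17
  Discussion 64 × 0.11 = 7.04
  Quizzes 78 × 0.58 = 45.24
  Weekly reports 60.5 × 0.2 = 12.1
Sum = 69.55
69.55 is ≥ 69 and < 79 → C

C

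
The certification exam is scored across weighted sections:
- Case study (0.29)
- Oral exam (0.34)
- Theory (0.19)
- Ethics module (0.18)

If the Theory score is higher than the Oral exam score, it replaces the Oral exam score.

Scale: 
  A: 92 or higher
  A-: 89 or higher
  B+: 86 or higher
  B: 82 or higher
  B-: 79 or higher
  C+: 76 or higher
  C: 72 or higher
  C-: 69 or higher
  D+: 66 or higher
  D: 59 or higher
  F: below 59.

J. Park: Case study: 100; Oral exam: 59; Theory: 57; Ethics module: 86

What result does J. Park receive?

Theory (57) ≤ Oral exam (59), so Oral exam stays at 59.
Weighted total:
  Case study 100 × 0.29 = 29
  Oral exam 59 × 0.34 = 20.06
  Theory 57 × 0.19 = 10.83
  Ethics module 86 × 0.18 = 15.48
Sum = 75.37
75.37 is ≥ 72 and < 76 → C

C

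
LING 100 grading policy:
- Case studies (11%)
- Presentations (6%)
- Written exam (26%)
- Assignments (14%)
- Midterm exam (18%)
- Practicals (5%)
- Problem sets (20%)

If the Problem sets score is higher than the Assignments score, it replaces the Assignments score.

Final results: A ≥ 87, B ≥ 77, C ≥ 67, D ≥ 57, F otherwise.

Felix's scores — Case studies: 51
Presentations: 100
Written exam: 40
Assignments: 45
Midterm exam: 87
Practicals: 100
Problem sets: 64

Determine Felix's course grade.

Problem sets (64) > Assignments (45), so Assignments counts as 64.
Weighted total:
  Case studies 51 × 0.11 = 5.61
  Presentations 100 × 0.06 = 6
  Written exam 40 × 0.26 = 10.4
  Assignments 64 × 0.14 = 8.96
  Midterm exam 87 × 0.18 = 15.66
  Practicals 100 × 0.05 = 5
  Problem sets 64 × 0.2 = 12.8
Sum = 64.43
64.43 is ≥ 57 and < 67 → D

D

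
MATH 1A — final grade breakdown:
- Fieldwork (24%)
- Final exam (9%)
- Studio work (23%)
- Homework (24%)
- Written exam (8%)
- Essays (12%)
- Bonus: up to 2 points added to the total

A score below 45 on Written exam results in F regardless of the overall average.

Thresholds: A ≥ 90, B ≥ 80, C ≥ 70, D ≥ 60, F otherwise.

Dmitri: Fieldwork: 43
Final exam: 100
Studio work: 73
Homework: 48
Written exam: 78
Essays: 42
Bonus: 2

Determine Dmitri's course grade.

Written exam score 78 ≥ 45: minimum met.
Weighted total:
  Fieldwork 43 × 0.24 = 10.32
  Final exam 100 × 0.09 = 9
  Studio work 73 × 0.23 = 16.79
  Homework 48 × 0.24 = 11.52
  Written exam 78 × 0.08 = 6.24
  Essays 42 × 0.12 = 5.04
Sum = 58.91
Bonus: 58.91 + 2 = 60.91
60.91 is ≥ 60 and < 70 → D

D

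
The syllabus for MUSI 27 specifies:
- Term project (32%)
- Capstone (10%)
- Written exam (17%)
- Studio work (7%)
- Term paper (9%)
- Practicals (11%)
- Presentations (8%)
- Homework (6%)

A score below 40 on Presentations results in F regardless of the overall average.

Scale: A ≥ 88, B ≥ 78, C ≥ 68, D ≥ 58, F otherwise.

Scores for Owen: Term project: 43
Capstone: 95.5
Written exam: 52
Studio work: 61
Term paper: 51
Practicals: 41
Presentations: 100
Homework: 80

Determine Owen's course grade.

Presentations score 100 ≥ 40: minimum met.
Weighted total:
  Term project 43 × 0.32 = 13.76
  Capstone 95.5 × 0.1 = 9.55
  Written exam 52 × 0.17 = 8.84
  Studio work 61 × 0.07 = 4.27
  Term paper 51 × 0.09 = 4.59
  Practicals 41 × 0.11 = 4.51
  Presentations 100 × 0.08 = 8
  Homework 80 × 0.06 = 4.8
Sum = 58.32
58.32 is ≥ 58 and < 68 → D

D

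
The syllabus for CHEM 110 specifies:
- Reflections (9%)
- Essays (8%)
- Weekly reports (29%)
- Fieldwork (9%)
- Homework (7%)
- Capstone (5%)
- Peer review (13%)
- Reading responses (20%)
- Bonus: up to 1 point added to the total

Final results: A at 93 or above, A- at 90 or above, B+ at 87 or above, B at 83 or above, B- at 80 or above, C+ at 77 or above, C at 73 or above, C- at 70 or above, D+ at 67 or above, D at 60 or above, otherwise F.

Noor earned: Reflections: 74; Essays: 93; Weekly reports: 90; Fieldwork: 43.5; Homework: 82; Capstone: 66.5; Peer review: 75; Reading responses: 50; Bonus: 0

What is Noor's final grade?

C-

Weighted total:
  Reflections 74 × 0.09 = 6.66
  Essays 93 × 0.08 = 7.44
  Weekly reports 90 × 0.29 = 26.1
  Fieldwork 43.5 × 0.09 = 3.915
  Homework 82 × 0.07 = 5.74
  Capstone 66.5 × 0.05 = 3.325
  Peer review 75 × 0.13 = 9.75
  Reading responses 50 × 0.2 = 10
Sum = 72.93
Bonus: 72.93 + 0 = 72.93
72.93 is ≥ 70 and < 73 → C-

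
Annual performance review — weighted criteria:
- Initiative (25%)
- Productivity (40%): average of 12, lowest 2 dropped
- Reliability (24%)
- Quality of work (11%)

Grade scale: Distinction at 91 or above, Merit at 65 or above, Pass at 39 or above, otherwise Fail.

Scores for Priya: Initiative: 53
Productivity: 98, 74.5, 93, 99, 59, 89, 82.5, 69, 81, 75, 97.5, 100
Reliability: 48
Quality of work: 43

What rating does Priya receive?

Productivity: drop 59, 69 → average of remaining 10 = 889.5/10 = 88.95
Weighted total:
  Initiative 53 × 0.25 = 13.25
  Productivity 88.95 × 0.4 = 35.58
  Reliability 48 × 0.24 = 11.52
  Quality of work 43 × 0.11 = 4.73
Sum = 65.08
65.08 is ≥ 65 and < 91 → Merit

Merit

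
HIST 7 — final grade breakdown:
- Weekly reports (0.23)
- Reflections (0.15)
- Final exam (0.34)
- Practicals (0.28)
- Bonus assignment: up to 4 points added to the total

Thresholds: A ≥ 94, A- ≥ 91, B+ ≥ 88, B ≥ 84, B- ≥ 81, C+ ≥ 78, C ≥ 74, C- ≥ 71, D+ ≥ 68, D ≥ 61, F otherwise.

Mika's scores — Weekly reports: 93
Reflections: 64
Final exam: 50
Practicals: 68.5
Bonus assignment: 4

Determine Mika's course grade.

Weighted total:
  Weekly reports 93 × 0.23 = 21.39
  Reflections 64 × 0.15 = 9.6
  Final exam 50 × 0.34 = 17
  Practicals 68.5 × 0.28 = 19.18
Sum = 67.17
Bonus assignment: 67.17 + 4 = 71.17
71.17 is ≥ 71 and < 74 → C-

C-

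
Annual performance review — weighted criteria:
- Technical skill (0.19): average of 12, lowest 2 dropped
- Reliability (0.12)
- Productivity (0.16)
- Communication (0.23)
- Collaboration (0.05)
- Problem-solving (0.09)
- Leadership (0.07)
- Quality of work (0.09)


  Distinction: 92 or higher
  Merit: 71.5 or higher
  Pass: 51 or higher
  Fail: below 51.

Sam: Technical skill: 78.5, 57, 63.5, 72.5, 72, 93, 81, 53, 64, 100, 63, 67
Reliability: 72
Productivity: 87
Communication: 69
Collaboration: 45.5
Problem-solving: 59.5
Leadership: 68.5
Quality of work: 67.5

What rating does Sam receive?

Technical skill: drop 53, 57 → average of remaining 10 = 754.5/10 = 75.45
Weighted total:
  Technical skill 75.45 × 0.19 = 14.3355
  Reliability 72 × 0.12 = 8.64
  Productivity 87 × 0.16 = 13.92
  Communication 69 × 0.23 = 15.87
  Collaboration 45.5 × 0.05 = 2.275
  Problem-solving 59.5 × 0.09 = 5.355
  Leadership 68.5 × 0.07 = 4.795
  Quality of work 67.5 × 0.09 = 6.075
Sum = 71.2655
71.2655 is ≥ 51 and < 71.5 → Pass

Pass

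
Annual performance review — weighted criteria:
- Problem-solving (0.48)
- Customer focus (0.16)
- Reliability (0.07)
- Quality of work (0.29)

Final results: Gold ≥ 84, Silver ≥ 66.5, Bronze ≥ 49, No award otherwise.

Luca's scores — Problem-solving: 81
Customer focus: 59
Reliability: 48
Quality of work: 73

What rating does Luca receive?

Weighted total:
  Problem-solving 81 × 0.48 = 38.88
  Customer focus 59 × 0.16 = 9.44
  Reliability 48 × 0.07 = 3.36
  Quality of work 73 × 0.29 = 21.17
Sum = 72.85
72.85 is ≥ 66.5 and < 84 → Silver

Silver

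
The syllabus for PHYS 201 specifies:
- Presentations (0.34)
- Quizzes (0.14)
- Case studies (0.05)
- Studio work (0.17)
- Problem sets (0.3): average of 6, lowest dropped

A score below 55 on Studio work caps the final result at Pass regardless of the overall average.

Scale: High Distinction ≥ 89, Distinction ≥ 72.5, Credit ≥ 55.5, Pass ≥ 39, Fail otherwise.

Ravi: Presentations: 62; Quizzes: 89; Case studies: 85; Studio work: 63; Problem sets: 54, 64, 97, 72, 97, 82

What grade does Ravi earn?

Problem sets: drop 54 → average of remaining 5 = 412/5 = 82.4
Studio work score 63 ≥ 55: minimum met.
Weighted total:
  Presentations 62 × 0.34 = 21.08
  Quizzes 89 × 0.14 = 12.46
  Case studies 85 × 0.05 = 4.25
  Studio work 63 × 0.17 = 10.71
  Problem sets 82.4 × 0.3 = 24.72
Sum = 73.22
73.22 is ≥ 72.5 and < 89 → Distinction

Distinction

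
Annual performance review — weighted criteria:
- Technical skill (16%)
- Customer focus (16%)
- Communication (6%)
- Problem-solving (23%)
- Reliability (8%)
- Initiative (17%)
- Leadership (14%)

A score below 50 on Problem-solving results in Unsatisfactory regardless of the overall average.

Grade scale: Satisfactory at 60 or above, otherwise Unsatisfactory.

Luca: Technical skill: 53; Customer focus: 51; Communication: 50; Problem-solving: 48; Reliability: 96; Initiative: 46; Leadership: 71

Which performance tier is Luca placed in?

Unsatisfactory

Problem-solving score 48 < 50: minimum not met.
Weighted total:
  Technical skill 53 × 0.16 = 8.48
  Customer focus 51 × 0.16 = 8.16
  Communication 50 × 0.06 = 3
  Problem-solving 48 × 0.23 = 11.04
  Reliability 96 × 0.08 = 7.68
  Initiative 46 × 0.17 = 7.82
  Leadership 71 × 0.14 = 9.94
Sum = 56.12
Because the Problem-solving minimum was not met, the result is Unsatisfactory.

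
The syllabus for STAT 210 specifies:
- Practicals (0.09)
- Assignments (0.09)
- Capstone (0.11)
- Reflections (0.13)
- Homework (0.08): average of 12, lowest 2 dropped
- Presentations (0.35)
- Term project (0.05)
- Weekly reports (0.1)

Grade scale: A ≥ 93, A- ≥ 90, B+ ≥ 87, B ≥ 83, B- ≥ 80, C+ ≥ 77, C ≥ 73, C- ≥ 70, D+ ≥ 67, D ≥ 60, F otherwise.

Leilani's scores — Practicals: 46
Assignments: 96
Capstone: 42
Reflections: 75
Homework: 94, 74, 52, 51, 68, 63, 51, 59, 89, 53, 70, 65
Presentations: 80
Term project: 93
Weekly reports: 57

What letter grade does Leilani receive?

Homework: drop 51, 51 → average of remaining 10 = 687/10 = 68.7
Weighted total:
  Practicals 46 × 0.09 = 4.14
  Assignments 96 × 0.09 = 8.64
  Capstone 42 × 0.11 = 4.62
  Reflections 75 × 0.13 = 9.75
  Homework 68.7 × 0.08 = 5.496
  Presentations 80 × 0.35 = 28
  Term project 93 × 0.05 = 4.65
  Weekly reports 57 × 0.1 = 5.7
Sum = 70.996
70.996 is ≥ 70 and < 73 → C-

C-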